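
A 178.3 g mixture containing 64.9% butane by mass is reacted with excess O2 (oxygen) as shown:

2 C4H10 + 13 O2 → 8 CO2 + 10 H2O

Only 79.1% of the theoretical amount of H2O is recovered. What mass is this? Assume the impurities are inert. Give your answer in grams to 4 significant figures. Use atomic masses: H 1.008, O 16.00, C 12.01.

141.9 g

Pure C4H10 available = 178.3 g × 0.649 = 115.72 g.
M(C4H10) = 4(12.01) + 10(1.008) = 58.12 g/mol.
M(H2O) = 2(1.008) + 16.00 = 18.016 g/mol.
n(C4H10) = 115.72 g / 58.12 g/mol = 1.9910 mol.
From the equation the C4H10:H2O mole ratio is 2:10, so n(H2O) = 1.9910 × 10/2 = 9.9550 mol.
Mass of H2O = 9.9550 mol × 18.016 g/mol = 179.35 g.
Actual mass collected = 179.35 g × 0.791 = 141.87 g.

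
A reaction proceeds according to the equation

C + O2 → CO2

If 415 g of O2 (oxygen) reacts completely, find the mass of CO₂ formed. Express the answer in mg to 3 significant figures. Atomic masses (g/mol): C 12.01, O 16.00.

M(O2) = 2(16.00) = 32.00 g/mol.
M(CO2) = 12.01 + 2(16.00) = 44.01 g/mol.
n(O2) = 415.0 g / 32.00 g/mol = 12.97 mol.
From the equation the O2:CO2 mole ratio is 1:1, so n(CO2) = 12.97 × 1/1 = 12.97 mol.
Mass of CO2 = 12.97 mol × 44.01 g/mol = 570.8 g.
Converting to mg: 570.8 g = 571000 mg.

571000 mg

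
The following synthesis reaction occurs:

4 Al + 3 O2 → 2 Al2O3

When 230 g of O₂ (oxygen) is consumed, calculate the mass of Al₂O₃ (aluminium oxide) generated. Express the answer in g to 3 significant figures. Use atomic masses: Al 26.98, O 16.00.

489 g

M(O2) = 2(16.00) = 32.00 g/mol.
M(Al2O3) = 2(26.98) + 3(16.00) = 101.96 g/mol.
n(O2) = 230.0 g / 32.00 g/mol = 7.188 mol.
From the equation the O2:Al2O3 mole ratio is 3:2, so n(Al2O3) = 7.188 × 2/3 = 4.792 mol.
Mass of Al2O3 = 4.792 mol × 101.96 g/mol = 488.6 g.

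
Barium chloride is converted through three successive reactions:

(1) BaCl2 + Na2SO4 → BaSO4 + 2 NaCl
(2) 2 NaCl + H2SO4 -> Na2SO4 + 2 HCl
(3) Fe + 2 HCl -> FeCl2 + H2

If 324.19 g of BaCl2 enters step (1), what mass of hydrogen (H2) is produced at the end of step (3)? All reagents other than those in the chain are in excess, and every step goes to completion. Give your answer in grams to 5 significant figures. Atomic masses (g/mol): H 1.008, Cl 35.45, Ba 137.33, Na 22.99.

M(BaCl2) = 137.33 + 2(35.45) = 208.23 g/mol.
M(H2) = 2(1.008) = 2.016 g/mol.
n(BaCl2) = 324.19 / 208.23 = 1.55688 mol.
Reaction (1): BaCl2→NaCl ratio 1:2 ⇒ n(NaCl) = 3.11377 mol.
Reaction (2): NaCl→HCl ratio 2:2 ⇒ n(HCl) = 3.11377 mol.
Reaction (3): HCl→H2 ratio 2:1 ⇒ n(H2) = 1.55688 mol.
Mass of H2 = 1.55688 × 2.016 = 3.13868 g.

3.1387 g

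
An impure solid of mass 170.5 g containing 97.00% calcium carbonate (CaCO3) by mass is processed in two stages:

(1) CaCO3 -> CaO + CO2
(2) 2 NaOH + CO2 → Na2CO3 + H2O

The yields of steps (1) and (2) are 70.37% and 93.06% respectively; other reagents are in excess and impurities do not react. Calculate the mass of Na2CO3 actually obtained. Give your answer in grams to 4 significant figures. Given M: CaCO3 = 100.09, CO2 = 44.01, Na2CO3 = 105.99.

114.7 g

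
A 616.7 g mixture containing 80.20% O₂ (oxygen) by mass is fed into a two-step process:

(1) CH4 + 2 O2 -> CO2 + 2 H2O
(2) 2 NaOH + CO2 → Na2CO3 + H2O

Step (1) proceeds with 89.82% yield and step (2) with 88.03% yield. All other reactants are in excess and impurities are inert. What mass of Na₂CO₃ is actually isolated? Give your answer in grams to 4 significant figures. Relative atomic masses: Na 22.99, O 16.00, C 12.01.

647.6 g

Pure O2 = 616.7 × 0.8020 = 494.59 g.
M(O2) = 2(16.00) = 32.00 g/mol.
M(Na2CO3) = 2(22.99) + 12.01 + 3(16.00) = 105.99 g/mol.
n(O2) = 494.59 / 32.00 = 15.456 mol.
Step 1 (O2:CO2 = 2:1): theoretical n(CO2) = 7.7280 mol; at 89.82% yield, n(CO2) = 6.9413 mol.
Step 2 (CO2:Na2CO3 = 1:1): theoretical n(Na2CO3) = 6.9413 mol, so theoretical mass = 6.9413 × 105.99 = 735.71 g.
At 88.03% yield, actual mass of Na2CO3 = 735.71 × 0.8803 = 647.64 g.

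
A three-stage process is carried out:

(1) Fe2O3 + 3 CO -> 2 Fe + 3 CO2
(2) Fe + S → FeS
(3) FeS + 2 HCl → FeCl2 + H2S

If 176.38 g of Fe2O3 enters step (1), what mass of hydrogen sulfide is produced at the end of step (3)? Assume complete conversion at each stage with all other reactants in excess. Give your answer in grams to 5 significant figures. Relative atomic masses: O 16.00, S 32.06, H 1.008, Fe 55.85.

75.270 g

M(Fe2O3) = 2(55.85) + 3(16.00) = 159.70 g/mol.
M(H2S) = 2(1.008) + 32.06 = 34.076 g/mol.
n(Fe2O3) = 176.38 / 159.70 = 1.10445 mol.
Reaction (1): Fe2O3→Fe ratio 1:2 ⇒ n(Fe) = 2.20889 mol.
Reaction (2): Fe→FeS ratio 1:1 ⇒ n(FeS) = 2.20889 mol.
Reaction (3): FeS→H2S ratio 1:1 ⇒ n(H2S) = 2.20889 mol.
Mass of H2S = 2.20889 × 34.076 = 75.2702 g.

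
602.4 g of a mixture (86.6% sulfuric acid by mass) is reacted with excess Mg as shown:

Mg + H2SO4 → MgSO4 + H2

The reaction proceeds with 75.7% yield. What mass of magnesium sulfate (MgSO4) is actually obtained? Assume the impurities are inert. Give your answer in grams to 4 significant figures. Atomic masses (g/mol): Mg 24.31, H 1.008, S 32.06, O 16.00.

484.7 g

Pure H2SO4 available = 602.4 g × 0.866 = 521.68 g.
M(H2SO4) = 2(1.008) + 32.06 + 4(16.00) = 98.076 g/mol.
M(MgSO4) = 24.31 + 32.06 + 4(16.00) = 120.37 g/mol.
n(H2SO4) = 521.68 g / 98.076 g/mol = 5.3191 mol.
From the equation the H2SO4:MgSO4 mole ratio is 1:1, so n(MgSO4) = 5.3191 × 1/1 = 5.3191 mol.
Mass of MgSO4 = 5.3191 mol × 120.37 g/mol = 640.26 g.
Actual mass collected = 640.26 g × 0.757 = 484.68 g.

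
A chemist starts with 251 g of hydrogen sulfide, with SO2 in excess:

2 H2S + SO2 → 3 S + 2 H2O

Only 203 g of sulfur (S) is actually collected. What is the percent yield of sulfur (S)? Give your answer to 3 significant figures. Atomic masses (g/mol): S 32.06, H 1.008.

57.3 %

M(H2S) = 2(1.008) + 32.06 = 34.076 g/mol.
M(S) = 32.06 g/mol.
n(H2S) = 251.0 g / 34.076 g/mol = 7.366 mol.
From the equation the H2S:S mole ratio is 2:3, so n(S) = 7.366 × 3/2 = 11.05 mol.
Mass of S = 11.05 mol × 32.06 g/mol = 354.2 g.
This is the theoretical yield. Percent yield = 203 g / 354.2 g × 100% = 57.31%.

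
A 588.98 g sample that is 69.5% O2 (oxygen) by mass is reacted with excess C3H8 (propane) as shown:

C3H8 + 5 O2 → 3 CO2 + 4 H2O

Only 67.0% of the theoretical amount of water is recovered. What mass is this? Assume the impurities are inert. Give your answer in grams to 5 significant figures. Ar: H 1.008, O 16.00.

123.53 g

Pure O2 available = 588.98 g × 0.695 = 409.341 g.
M(O2) = 2(16.00) = 32.00 g/mol.
M(H2O) = 2(1.008) + 16.00 = 18.016 g/mol.
n(O2) = 409.341 g / 32.00 g/mol = 12.7919 mol.
From the equation the O2:H2O mole ratio is 5:4, so n(H2O) = 12.7919 × 4/5 = 10.2335 mol.
Mass of H2O = 10.2335 mol × 18.016 g/mol = 184.367 g.
Actual mass collected = 184.367 g × 0.670 = 123.526 g.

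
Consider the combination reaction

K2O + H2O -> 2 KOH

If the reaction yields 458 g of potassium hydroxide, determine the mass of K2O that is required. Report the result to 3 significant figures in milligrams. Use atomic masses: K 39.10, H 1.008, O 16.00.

384000 mg

M(KOH) = 39.10 + 16.00 + 1.008 = 56.108 g/mol.
M(K2O) = 2(39.10) + 16.00 = 94.20 g/mol.
n(KOH) = 458.0 g / 56.108 g/mol = 8.163 mol.
From the equation the KOH:K2O mole ratio is 2:1, so n(K2O) = 8.163 × 1/2 = 4.081 mol.
Mass of K2O = 4.081 mol × 94.20 g/mol = 384.5 g.
Converting to mg: 384.5 g = 384000 mg.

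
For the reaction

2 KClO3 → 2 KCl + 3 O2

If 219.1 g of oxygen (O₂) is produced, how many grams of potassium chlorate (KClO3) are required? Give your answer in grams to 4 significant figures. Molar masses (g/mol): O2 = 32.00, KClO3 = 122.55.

559.4 g

n(O2) = 219.10 g / 32.00 g/mol = 6.8469 mol.
From the equation the O2:KClO3 mole ratio is 3:2, so n(KClO3) = 6.8469 × 2/3 = 4.5646 mol.
Mass of KClO3 = 4.5646 mol × 122.55 g/mol = 559.39 g.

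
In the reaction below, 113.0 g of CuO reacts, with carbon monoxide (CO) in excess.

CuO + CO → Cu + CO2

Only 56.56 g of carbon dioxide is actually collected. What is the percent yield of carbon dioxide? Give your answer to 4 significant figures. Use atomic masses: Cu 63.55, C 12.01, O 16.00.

M(CuO) = 63.55 + 16.00 = 79.55 g/mol.
M(CO2) = 12.01 + 2(16.00) = 44.01 g/mol.
n(CuO) = 113.00 g / 79.55 g/mol = 1.4205 mol.
From the equation the CuO:CO2 mole ratio is 1:1, so n(CO2) = 1.4205 × 1/1 = 1.4205 mol.
Mass of CO2 = 1.4205 mol × 44.01 g/mol = 62.516 g.
This is the theoretical yield. Percent yield = 56.56 g / 62.516 g × 100% = 90.473%.

90.47 %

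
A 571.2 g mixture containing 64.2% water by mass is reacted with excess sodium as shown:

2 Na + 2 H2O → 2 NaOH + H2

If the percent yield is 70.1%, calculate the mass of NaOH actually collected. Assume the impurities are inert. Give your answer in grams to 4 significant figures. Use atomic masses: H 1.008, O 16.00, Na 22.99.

Pure H2O available = 571.2 g × 0.642 = 366.71 g.
M(H2O) = 2(1.008) + 16.00 = 18.016 g/mol.
M(NaOH) = 22.99 + 16.00 + 1.008 = 39.998 g/mol.
n(H2O) = 366.71 g / 18.016 g/mol = 20.355 mol.
From the equation the H2O:NaOH mole ratio is 2:2, so n(NaOH) = 20.355 × 2/2 = 20.355 mol.
Mass of NaOH = 20.355 mol × 39.998 g/mol = 814.15 g.
Actual mass collected = 814.15 g × 0.701 = 570.72 g.

570.7 g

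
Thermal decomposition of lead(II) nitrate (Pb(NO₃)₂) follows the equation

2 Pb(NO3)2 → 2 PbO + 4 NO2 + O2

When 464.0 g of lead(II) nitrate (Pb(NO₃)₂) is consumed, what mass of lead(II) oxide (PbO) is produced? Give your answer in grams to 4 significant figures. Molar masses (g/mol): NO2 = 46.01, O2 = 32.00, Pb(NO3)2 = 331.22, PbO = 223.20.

312.7 g

n(Pb(NO3)2) = 464.00 g / 331.22 g/mol = 1.4009 mol.
From the equation the Pb(NO3)2:PbO mole ratio is 2:2, so n(PbO) = 1.4009 × 2/2 = 1.4009 mol.
Mass of PbO = 1.4009 mol × 223.20 g/mol = 312.68 g.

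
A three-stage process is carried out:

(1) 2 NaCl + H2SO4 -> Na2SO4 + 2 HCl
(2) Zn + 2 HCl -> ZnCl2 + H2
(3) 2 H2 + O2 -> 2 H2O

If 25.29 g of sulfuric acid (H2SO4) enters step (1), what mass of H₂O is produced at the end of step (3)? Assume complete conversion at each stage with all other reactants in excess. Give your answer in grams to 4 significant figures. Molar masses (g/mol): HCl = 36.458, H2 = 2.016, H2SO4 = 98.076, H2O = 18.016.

4.646 g

n(H2SO4) = 25.29 / 98.076 = 0.25786 mol.
Reaction (1): H2SO4→HCl ratio 1:2 ⇒ n(HCl) = 0.51572 mol.
Reaction (2): HCl→H2 ratio 2:1 ⇒ n(H2) = 0.25786 mol.
Reaction (3): H2→H2O ratio 2:2 ⇒ n(H2O) = 0.25786 mol.
Mass of H2O = 0.25786 × 18.016 = 4.6456 g.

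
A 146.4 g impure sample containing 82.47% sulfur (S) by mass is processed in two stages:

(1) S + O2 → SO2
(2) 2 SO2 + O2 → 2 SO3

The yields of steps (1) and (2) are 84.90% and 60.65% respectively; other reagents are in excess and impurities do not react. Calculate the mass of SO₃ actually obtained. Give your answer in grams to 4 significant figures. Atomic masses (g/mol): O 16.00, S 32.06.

Pure S = 146.4 × 0.8247 = 120.74 g.
M(S) = 32.06 g/mol.
M(SO3) = 32.06 + 3(16.00) = 80.06 g/mol.
n(S) = 120.74 / 32.06 = 3.7659 mol.
Step 1 (S:SO2 = 1:1): theoretical n(SO2) = 3.7659 mol; at 84.90% yield, n(SO2) = 3.1973 mol.
Step 2 (SO2:SO3 = 2:2): theoretical n(SO3) = 3.1973 mol, so theoretical mass = 3.1973 × 80.06 = 255.97 g.
At 60.65% yield, actual mass of SO3 = 255.97 × 0.6065 = 155.25 g.

155.2 g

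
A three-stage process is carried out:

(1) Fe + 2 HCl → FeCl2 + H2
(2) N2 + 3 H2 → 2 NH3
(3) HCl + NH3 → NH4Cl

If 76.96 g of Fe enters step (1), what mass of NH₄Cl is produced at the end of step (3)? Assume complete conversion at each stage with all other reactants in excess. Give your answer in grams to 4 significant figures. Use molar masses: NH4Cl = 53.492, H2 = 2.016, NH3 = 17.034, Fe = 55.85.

n(Fe) = 76.96 / 55.85 = 1.3780 mol.
Reaction (1): Fe→H2 ratio 1:1 ⇒ n(H2) = 1.3780 mol.
Reaction (2): H2→NH3 ratio 3:2 ⇒ n(NH3) = 0.91865 mol.
Reaction (3): NH3→NH4Cl ratio 1:1 ⇒ n(NH4Cl) = 0.91865 mol.
Mass of NH4Cl = 0.91865 × 53.492 = 49.140 g.

49.14 g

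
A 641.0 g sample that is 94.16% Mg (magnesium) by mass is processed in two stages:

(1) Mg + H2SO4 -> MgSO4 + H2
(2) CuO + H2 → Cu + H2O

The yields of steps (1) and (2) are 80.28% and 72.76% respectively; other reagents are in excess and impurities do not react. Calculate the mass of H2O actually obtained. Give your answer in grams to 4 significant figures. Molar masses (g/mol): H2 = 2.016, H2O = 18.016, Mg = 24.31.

Pure Mg = 641.0 × 0.9416 = 603.57 g.
n(Mg) = 603.57 / 24.31 = 24.828 mol.
Step 1 (Mg:H2 = 1:1): theoretical n(H2) = 24.828 mol; at 80.28% yield, n(H2) = 19.932 mol.
Step 2 (H2:H2O = 1:1): theoretical n(H2O) = 19.932 mol, so theoretical mass = 19.932 × 18.016 = 359.09 g.
At 72.76% yield, actual mass of H2O = 359.09 × 0.7276 = 261.28 g.

261.3 g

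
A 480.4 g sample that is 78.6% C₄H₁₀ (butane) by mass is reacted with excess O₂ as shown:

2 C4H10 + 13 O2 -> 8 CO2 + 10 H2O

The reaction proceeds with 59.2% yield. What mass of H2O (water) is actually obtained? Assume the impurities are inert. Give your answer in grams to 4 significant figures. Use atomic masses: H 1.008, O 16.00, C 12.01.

346.5 g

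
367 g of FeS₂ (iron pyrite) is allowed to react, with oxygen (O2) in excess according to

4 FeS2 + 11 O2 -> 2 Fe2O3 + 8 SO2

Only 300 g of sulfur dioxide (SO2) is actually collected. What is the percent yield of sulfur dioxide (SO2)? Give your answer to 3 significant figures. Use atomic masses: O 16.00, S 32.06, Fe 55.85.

M(FeS2) = 55.85 + 2(32.06) = 119.97 g/mol.
M(SO2) = 32.06 + 2(16.00) = 64.06 g/mol.
n(FeS2) = 367.0 g / 119.97 g/mol = 3.059 mol.
From the equation the FeS2:SO2 mole ratio is 4:8, so n(SO2) = 3.059 × 8/4 = 6.118 mol.
Mass of SO2 = 6.118 mol × 64.06 g/mol = 391.9 g.
This is the theoretical yield. Percent yield = 300 g / 391.9 g × 100% = 76.54%.

76.5 %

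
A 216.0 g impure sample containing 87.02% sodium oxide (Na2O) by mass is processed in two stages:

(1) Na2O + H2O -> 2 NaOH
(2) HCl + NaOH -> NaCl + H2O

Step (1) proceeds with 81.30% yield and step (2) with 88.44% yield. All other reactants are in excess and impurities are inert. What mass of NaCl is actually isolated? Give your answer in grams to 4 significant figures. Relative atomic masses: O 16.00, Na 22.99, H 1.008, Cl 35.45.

Pure Na2O = 216.0 × 0.8702 = 187.96 g.
M(Na2O) = 2(22.99) + 16.00 = 61.98 g/mol.
M(NaCl) = 22.99 + 35.45 = 58.44 g/mol.
n(Na2O) = 187.96 / 61.98 = 3.0326 mol.
Step 1 (Na2O:NaOH = 1:2): theoretical n(NaOH) = 6.0653 mol; at 81.30% yield, n(NaOH) = 4.9311 mol.
Step 2 (NaOH:NaCl = 1:1): theoretical n(NaCl) = 4.9311 mol, so theoretical mass = 4.9311 × 58.44 = 288.17 g.
At 88.44% yield, actual mass of NaCl = 288.17 × 0.8844 = 254.86 g.

254.9 g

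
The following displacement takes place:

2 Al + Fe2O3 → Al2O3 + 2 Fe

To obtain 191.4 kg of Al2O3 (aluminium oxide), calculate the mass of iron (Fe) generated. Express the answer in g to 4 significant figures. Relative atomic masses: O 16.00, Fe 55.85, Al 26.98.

209700 g

M(Al2O3) = 2(26.98) + 3(16.00) = 101.96 g/mol.
M(Fe) = 55.85 g/mol.
Convert: 191.4 kg = 191400 g.
n(Al2O3) = 191400 g / 101.96 g/mol = 1877.2 mol.
From the equation the Al2O3:Fe mole ratio is 1:2, so n(Fe) = 1877.2 × 2/1 = 3754.4 mol.
Mass of Fe = 3754.4 mol × 55.85 g/mol = 209680 g.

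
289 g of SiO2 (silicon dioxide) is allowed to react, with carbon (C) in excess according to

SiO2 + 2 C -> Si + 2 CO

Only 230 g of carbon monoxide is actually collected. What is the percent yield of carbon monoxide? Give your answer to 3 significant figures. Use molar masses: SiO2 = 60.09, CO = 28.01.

n(SiO2) = 289.0 g / 60.09 g/mol = 4.809 mol.
From the equation the SiO2:CO mole ratio is 1:2, so n(CO) = 4.809 × 2/1 = 9.619 mol.
Mass of CO = 9.619 mol × 28.01 g/mol = 269.4 g.
This is the theoretical yield. Percent yield = 230 g / 269.4 g × 100% = 85.37%.

85.4 %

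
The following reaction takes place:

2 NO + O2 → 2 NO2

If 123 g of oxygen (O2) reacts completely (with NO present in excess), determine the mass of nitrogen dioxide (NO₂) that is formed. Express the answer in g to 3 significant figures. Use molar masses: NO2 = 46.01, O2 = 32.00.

n(O2) = 123.0 g / 32.00 g/mol = 3.844 mol.
From the equation the O2:NO2 mole ratio is 1:2, so n(NO2) = 3.844 × 2/1 = 7.688 mol.
Mass of NO2 = 7.688 mol × 46.01 g/mol = 353.7 g.

354 g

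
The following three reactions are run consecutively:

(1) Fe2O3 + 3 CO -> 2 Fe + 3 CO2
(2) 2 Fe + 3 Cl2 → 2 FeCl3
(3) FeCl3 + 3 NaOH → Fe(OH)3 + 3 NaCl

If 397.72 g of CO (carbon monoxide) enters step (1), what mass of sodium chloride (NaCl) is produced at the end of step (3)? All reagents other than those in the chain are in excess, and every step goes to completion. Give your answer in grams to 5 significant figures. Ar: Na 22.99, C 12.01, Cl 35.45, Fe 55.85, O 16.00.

1659.6 g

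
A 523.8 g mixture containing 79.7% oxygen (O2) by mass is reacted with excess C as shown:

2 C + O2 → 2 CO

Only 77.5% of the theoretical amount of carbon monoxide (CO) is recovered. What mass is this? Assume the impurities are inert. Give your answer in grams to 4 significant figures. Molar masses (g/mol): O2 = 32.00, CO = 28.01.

Pure O2 available = 523.8 g × 0.797 = 417.47 g.
n(O2) = 417.47 g / 32.00 g/mol = 13.046 mol.
From the equation the O2:CO mole ratio is 1:2, so n(CO) = 13.046 × 2/1 = 26.092 mol.
Mass of CO = 26.092 mol × 28.01 g/mol = 730.83 g.
Actual mass collected = 730.83 g × 0.775 = 566.39 g.

566.4 g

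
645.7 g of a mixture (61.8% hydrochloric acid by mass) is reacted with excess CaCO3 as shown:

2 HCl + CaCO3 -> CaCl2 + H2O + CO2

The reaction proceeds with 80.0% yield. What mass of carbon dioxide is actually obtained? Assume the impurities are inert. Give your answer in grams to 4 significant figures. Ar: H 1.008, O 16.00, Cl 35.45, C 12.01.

192.7 g

Pure HCl available = 645.7 g × 0.618 = 399.04 g.
M(HCl) = 1.008 + 35.45 = 36.458 g/mol.
M(CO2) = 12.01 + 2(16.00) = 44.01 g/mol.
n(HCl) = 399.04 g / 36.458 g/mol = 10.945 mol.
From the equation the HCl:CO2 mole ratio is 2:1, so n(CO2) = 10.945 × 1/2 = 5.4726 mol.
Mass of CO2 = 5.4726 mol × 44.01 g/mol = 240.85 g.
Actual mass collected = 240.85 g × 0.800 = 192.68 g.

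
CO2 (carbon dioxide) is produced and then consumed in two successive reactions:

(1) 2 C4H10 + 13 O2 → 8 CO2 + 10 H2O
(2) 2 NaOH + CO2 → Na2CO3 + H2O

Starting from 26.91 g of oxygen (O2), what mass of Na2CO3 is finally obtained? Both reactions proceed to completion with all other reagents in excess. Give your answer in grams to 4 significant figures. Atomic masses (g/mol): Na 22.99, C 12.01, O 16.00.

54.85 g

M(O2) = 2(16.00) = 32.00 g/mol.
M(Na2CO3) = 2(22.99) + 12.01 + 3(16.00) = 105.99 g/mol.
n(O2) = 26.910 / 32.00 = 0.84094 mol.
Step 1 gives a 13:8 ratio of O2 to CO2, so n(CO2) = 0.51750 mol.
In step 2 the CO2:Na2CO3 ratio is 1:1, so n(Na2CO3) = 0.51750 mol.
Mass of Na2CO3 = 0.51750 × 105.99 = 54.850 g.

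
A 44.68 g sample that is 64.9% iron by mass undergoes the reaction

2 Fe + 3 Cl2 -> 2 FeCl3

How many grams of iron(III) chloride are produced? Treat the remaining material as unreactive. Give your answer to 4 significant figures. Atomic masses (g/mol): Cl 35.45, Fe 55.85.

Mass of pure Fe = 44.68 g × 0.649 = 28.997 g.
M(Fe) = 55.85 g/mol.
M(FeCl3) = 55.85 + 3(35.45) = 162.20 g/mol.
n(Fe) = 28.997 g / 55.85 g/mol = 0.51920 mol.
From the equation the Fe:FeCl3 mole ratio is 2:2, so n(FeCl3) = 0.51920 × 2/2 = 0.51920 mol.
Mass of FeCl3 = 0.51920 mol × 162.20 g/mol = 84.214 g.

84.21 g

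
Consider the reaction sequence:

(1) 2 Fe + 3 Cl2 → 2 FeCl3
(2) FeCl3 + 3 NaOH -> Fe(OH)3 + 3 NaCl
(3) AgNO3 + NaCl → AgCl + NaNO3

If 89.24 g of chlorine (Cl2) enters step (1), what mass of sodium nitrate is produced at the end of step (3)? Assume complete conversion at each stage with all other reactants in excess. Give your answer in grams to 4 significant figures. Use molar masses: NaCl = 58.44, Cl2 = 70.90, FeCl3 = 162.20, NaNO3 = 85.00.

214.0 g

n(Cl2) = 89.24 / 70.90 = 1.2587 mol.
Reaction (1): Cl2→FeCl3 ratio 3:2 ⇒ n(FeCl3) = 0.83912 mol.
Reaction (2): FeCl3→NaCl ratio 1:3 ⇒ n(NaCl) = 2.5173 mol.
Reaction (3): NaCl→NaNO3 ratio 1:1 ⇒ n(NaNO3) = 2.5173 mol.
Mass of NaNO3 = 2.5173 × 85.00 = 213.97 g.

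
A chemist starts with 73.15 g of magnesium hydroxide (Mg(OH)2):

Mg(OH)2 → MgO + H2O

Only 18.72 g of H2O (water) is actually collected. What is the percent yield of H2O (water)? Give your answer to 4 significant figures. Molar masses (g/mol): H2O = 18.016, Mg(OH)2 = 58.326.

n(Mg(OH)2) = 73.150 g / 58.326 g/mol = 1.2542 mol.
From the equation the Mg(OH)2:H2O mole ratio is 1:1, so n(H2O) = 1.2542 × 1/1 = 1.2542 mol.
Mass of H2O = 1.2542 mol × 18.016 g/mol = 22.595 g.
This is the theoretical yield. Percent yield = 18.72 g / 22.595 g × 100% = 82.851%.

82.85 %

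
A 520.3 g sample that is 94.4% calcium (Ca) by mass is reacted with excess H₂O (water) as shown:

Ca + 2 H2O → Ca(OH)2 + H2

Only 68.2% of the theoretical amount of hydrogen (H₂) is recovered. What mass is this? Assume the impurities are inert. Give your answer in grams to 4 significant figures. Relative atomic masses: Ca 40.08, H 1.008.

16.85 g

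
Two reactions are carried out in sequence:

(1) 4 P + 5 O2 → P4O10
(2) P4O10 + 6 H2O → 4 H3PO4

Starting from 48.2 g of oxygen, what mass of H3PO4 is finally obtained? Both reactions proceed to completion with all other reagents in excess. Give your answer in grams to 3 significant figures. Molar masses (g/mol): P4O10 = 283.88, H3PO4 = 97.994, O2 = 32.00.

118 g

n(O2) = 48.20 / 32.00 = 1.506 mol.
Step 1 gives a 5:1 ratio of O2 to P4O10, so n(P4O10) = 0.3013 mol.
In step 2 the P4O10:H3PO4 ratio is 1:4, so n(H3PO4) = 1.205 mol.
Mass of H3PO4 = 1.205 × 97.994 = 118.1 g.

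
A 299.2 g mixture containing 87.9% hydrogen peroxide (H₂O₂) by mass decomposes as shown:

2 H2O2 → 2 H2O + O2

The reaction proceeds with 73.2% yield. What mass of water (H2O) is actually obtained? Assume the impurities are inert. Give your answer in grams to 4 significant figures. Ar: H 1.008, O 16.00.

Pure H2O2 available = 299.2 g × 0.879 = 263.00 g.
M(H2O2) = 2(1.008) + 2(16.00) = 34.016 g/mol.
M(H2O) = 2(1.008) + 16.00 = 18.016 g/mol.
n(H2O2) = 263.00 g / 34.016 g/mol = 7.7316 mol.
From the equation the H2O2:H2O mole ratio is 2:2, so n(H2O) = 7.7316 × 2/2 = 7.7316 mol.
Mass of H2O = 7.7316 mol × 18.016 g/mol = 139.29 g.
Actual mass collected = 139.29 g × 0.732 = 101.96 g.

102.0 g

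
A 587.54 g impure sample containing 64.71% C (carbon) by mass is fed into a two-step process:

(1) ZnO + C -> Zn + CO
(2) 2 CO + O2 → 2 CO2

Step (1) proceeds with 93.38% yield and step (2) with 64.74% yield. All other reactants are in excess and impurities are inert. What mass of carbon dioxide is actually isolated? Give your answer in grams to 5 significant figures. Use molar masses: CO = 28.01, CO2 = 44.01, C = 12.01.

Pure C = 587.54 × 0.6471 = 380.197 g.
n(C) = 380.197 / 12.01 = 31.6567 mol.
Step 1 (C:CO = 1:1): theoretical n(CO) = 31.6567 mol; at 93.38% yield, n(CO) = 29.5610 mol.
Step 2 (CO:CO2 = 2:2): theoretical n(CO2) = 29.5610 mol, so theoretical mass = 29.5610 × 44.01 = 1300.98 g.
At 64.74% yield, actual mass of CO2 = 1300.98 × 0.6474 = 842.255 g.

842.26 g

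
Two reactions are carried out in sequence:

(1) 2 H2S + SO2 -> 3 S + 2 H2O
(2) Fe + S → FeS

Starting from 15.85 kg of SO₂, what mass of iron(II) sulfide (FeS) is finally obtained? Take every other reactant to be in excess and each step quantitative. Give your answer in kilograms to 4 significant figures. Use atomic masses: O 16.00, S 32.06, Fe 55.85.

M(SO2) = 32.06 + 2(16.00) = 64.06 g/mol.
M(FeS) = 55.85 + 32.06 = 87.91 g/mol.
15.85 kg = 15850 g.
n(SO2) = 15850 / 64.06 = 247.42 mol.
Step 1 gives a 1:3 ratio of SO2 to S, so n(S) = 742.27 mol.
In step 2 the S:FeS ratio is 1:1, so n(FeS) = 742.27 mol.
Mass of FeS = 742.27 × 87.91 = 65253 g = 65.25 kg.

65.25 kg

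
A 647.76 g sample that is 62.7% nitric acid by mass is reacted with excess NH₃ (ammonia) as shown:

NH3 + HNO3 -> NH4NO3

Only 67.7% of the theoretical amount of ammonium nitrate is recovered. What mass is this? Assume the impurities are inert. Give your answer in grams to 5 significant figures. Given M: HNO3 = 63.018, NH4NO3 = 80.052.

349.28 g

Pure HNO3 available = 647.76 g × 0.627 = 406.146 g.
n(HNO3) = 406.146 g / 63.018 g/mol = 6.44491 mol.
From the equation the HNO3:NH4NO3 mole ratio is 1:1, so n(NH4NO3) = 6.44491 × 1/1 = 6.44491 mol.
Mass of NH4NO3 = 6.44491 mol × 80.052 g/mol = 515.928 g.
Actual mass collected = 515.928 g × 0.677 = 349.283 g.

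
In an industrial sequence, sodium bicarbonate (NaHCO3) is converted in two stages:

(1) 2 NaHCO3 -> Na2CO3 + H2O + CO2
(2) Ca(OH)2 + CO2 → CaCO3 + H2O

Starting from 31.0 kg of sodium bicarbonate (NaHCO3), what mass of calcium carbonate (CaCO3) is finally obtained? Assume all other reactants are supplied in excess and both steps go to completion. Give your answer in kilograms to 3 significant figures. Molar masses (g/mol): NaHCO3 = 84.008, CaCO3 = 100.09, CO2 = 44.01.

31.0 kg = 31000 g.
n(NaHCO3) = 31000 / 84.008 = 369.0 mol.
Step 1 gives a 2:1 ratio of NaHCO3 to CO2, so n(CO2) = 184.5 mol.
In step 2 the CO2:CaCO3 ratio is 1:1, so n(CaCO3) = 184.5 mol.
Mass of CaCO3 = 184.5 × 100.09 = 18470 g = 18.5 kg.

18.5 kg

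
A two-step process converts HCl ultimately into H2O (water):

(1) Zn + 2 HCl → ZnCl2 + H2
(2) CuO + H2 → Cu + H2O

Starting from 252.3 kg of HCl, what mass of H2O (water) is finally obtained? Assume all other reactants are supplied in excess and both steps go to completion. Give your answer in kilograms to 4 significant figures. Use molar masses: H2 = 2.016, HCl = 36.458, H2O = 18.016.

62.34 kg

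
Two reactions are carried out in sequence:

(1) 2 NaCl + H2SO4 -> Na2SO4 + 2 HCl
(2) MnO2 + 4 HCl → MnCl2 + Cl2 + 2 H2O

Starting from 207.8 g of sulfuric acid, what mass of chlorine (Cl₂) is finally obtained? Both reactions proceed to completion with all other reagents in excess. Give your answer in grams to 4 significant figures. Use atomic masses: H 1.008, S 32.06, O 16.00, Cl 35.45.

75.11 g

M(H2SO4) = 2(1.008) + 32.06 + 4(16.00) = 98.076 g/mol.
M(Cl2) = 2(35.45) = 70.90 g/mol.
n(H2SO4) = 207.80 / 98.076 = 2.1188 mol.
Step 1 gives a 1:2 ratio of H2SO4 to HCl, so n(HCl) = 4.2375 mol.
In step 2 the HCl:Cl2 ratio is 4:1, so n(Cl2) = 1.0594 mol.
Mass of Cl2 = 1.0594 × 70.90 = 75.110 g.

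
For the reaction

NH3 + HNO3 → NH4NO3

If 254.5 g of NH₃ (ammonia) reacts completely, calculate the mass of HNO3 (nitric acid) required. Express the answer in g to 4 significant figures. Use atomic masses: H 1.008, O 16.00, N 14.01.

M(NH3) = 14.01 + 3(1.008) = 17.034 g/mol.
M(HNO3) = 1.008 + 14.01 + 3(16.00) = 63.018 g/mol.
n(NH3) = 254.50 g / 17.034 g/mol = 14.941 mol.
From the equation the NH3:HNO3 mole ratio is 1:1, so n(HNO3) = 14.941 × 1/1 = 14.941 mol.
Mass of HNO3 = 14.941 mol × 63.018 g/mol = 941.53 g.

941.5 g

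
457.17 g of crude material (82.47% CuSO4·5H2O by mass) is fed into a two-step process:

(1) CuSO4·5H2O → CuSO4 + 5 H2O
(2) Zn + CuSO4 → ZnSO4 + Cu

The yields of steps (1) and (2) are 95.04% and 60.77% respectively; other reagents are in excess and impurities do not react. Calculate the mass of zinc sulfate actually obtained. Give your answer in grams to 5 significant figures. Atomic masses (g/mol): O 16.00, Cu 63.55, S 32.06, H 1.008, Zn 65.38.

140.79 g

Pure CuSO4·5H2O = 457.17 × 0.8247 = 377.028 g.
M(CuSO4·5H2O) = 63.55 + 32.06 + 9(16.00) + 10(1.008) = 249.69 g/mol.
M(ZnSO4) = 65.38 + 32.06 + 4(16.00) = 161.44 g/mol.
n(CuSO4·5H2O) = 377.028 / 249.69 = 1.50998 mol.
Step 1 (CuSO4·5H2O:CuSO4 = 1:1): theoretical n(CuSO4) = 1.50998 mol; at 95.04% yield, n(CuSO4) = 1.43509 mol.
Step 2 (CuSO4:ZnSO4 = 1:1): theoretical n(ZnSO4) = 1.43509 mol, so theoretical mass = 1.43509 × 161.44 = 231.681 g.
At 60.77% yield, actual mass of ZnSO4 = 231.681 × 0.6077 = 140.792 g.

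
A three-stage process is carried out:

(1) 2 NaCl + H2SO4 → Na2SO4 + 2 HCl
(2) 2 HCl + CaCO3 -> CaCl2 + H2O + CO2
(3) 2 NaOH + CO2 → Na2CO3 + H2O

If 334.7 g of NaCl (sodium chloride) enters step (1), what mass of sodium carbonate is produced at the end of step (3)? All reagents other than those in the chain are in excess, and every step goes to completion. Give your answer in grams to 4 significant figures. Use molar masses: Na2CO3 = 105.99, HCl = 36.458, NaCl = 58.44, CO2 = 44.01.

303.5 g

n(NaCl) = 334.7 / 58.44 = 5.7272 mol.
Reaction (1): NaCl→HCl ratio 2:2 ⇒ n(HCl) = 5.7272 mol.
Reaction (2): HCl→CO2 ratio 2:1 ⇒ n(CO2) = 2.8636 mol.
Reaction (3): CO2→Na2CO3 ratio 1:1 ⇒ n(Na2CO3) = 2.8636 mol.
Mass of Na2CO3 = 2.8636 × 105.99 = 303.52 g.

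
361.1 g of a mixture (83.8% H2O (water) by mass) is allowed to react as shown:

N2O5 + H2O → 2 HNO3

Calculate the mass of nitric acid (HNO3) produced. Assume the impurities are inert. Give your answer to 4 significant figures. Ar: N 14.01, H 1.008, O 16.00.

2117 g

Mass of pure H2O = 361.1 g × 0.838 = 302.60 g.
M(H2O) = 2(1.008) + 16.00 = 18.016 g/mol.
M(HNO3) = 1.008 + 14.01 + 3(16.00) = 63.018 g/mol.
n(H2O) = 302.60 g / 18.016 g/mol = 16.796 mol.
From the equation the H2O:HNO3 mole ratio is 1:2, so n(HNO3) = 16.796 × 2/1 = 33.593 mol.
Mass of HNO3 = 33.593 mol × 63.018 g/mol = 2116.9 g.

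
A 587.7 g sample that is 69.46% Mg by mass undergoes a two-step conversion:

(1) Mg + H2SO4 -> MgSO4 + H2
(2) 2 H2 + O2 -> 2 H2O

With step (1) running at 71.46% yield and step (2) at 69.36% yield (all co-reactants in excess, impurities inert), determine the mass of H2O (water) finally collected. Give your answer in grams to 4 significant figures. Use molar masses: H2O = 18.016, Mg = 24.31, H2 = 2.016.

149.9 g

Pure Mg = 587.7 × 0.6946 = 408.22 g.
n(Mg) = 408.22 / 24.31 = 16.792 mol.
Step 1 (Mg:H2 = 1:1): theoretical n(H2) = 16.792 mol; at 71.46% yield, n(H2) = 12.000 mol.
Step 2 (H2:H2O = 2:2): theoretical n(H2O) = 12.000 mol, so theoretical mass = 12.000 × 18.016 = 216.19 g.
At 69.36% yield, actual mass of H2O = 216.19 × 0.6936 = 149.95 g.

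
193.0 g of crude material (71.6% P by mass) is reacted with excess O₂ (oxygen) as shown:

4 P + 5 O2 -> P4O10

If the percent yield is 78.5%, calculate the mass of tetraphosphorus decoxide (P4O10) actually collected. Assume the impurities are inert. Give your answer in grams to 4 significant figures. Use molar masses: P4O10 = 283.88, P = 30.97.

248.6 g

Pure P available = 193.0 g × 0.716 = 138.19 g.
n(P) = 138.19 g / 30.97 g/mol = 4.4620 mol.
From the equation the P:P4O10 mole ratio is 4:1, so n(P4O10) = 4.4620 × 1/4 = 1.1155 mol.
Mass of P4O10 = 1.1155 mol × 283.88 g/mol = 316.67 g.
Actual mass collected = 316.67 g × 0.785 = 248.58 g.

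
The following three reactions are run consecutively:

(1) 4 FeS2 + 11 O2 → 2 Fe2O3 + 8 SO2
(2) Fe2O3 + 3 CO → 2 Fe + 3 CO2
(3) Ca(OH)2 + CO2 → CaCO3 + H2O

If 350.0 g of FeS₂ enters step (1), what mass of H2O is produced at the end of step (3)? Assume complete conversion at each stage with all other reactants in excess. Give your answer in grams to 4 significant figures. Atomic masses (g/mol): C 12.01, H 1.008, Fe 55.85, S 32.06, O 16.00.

M(FeS2) = 55.85 + 2(32.06) = 119.97 g/mol.
M(H2O) = 2(1.008) + 16.00 = 18.016 g/mol.
n(FeS2) = 350.0 / 119.97 = 2.9174 mol.
Reaction (1): FeS2→Fe2O3 ratio 4:2 ⇒ n(Fe2O3) = 1.4587 mol.
Reaction (2): Fe2O3→CO2 ratio 1:3 ⇒ n(CO2) = 4.3761 mol.
Reaction (3): CO2→H2O ratio 1:1 ⇒ n(H2O) = 4.3761 mol.
Mass of H2O = 4.3761 × 18.016 = 78.840 g.

78.84 g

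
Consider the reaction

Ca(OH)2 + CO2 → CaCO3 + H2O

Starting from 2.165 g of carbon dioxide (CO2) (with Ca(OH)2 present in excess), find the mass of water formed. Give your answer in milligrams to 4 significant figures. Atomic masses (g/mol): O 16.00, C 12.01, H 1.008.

886.3 mg

M(CO2) = 12.01 + 2(16.00) = 44.01 g/mol.
M(H2O) = 2(1.008) + 16.00 = 18.016 g/mol.
n(CO2) = 2.1650 g / 44.01 g/mol = 0.049193 mol.
From the equation the CO2:H2O mole ratio is 1:1, so n(H2O) = 0.049193 × 1/1 = 0.049193 mol.
Mass of H2O = 0.049193 mol × 18.016 g/mol = 0.88627 g.
Converting to mg: 0.88627 g = 886.3 mg.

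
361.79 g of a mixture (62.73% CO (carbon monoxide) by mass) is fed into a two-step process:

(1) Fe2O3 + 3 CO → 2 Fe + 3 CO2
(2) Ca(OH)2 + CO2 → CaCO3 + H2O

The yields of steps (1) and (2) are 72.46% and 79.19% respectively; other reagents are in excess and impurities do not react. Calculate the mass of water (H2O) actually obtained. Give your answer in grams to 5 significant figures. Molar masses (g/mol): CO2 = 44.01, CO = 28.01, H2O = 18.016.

Pure CO = 361.79 × 0.6273 = 226.951 g.
n(CO) = 226.951 / 28.01 = 8.10249 mol.
Step 1 (CO:CO2 = 3:3): theoretical n(CO2) = 8.10249 mol; at 72.46% yield, n(CO2) = 5.87107 mol.
Step 2 (CO2:H2O = 1:1): theoretical n(H2O) = 5.87107 mol, so theoretical mass = 5.87107 × 18.016 = 105.773 g.
At 79.19% yield, actual mass of H2O = 105.773 × 0.7919 = 83.7618 g.

83.762 g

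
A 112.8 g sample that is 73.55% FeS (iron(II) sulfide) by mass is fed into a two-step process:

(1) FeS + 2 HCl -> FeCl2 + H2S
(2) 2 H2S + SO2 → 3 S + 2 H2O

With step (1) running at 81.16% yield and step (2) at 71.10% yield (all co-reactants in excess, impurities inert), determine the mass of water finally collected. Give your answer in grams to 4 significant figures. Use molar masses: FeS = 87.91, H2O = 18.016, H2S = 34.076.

Pure FeS = 112.8 × 0.7355 = 82.964 g.
n(FeS) = 82.964 / 87.91 = 0.94374 mol.
Step 1 (FeS:H2S = 1:1): theoretical n(H2S) = 0.94374 mol; at 81.16% yield, n(H2S) = 0.76594 mol.
Step 2 (H2S:H2O = 2:2): theoretical n(H2O) = 0.76594 mol, so theoretical mass = 0.76594 × 18.016 = 13.799 g.
At 71.10% yield, actual mass of H2O = 13.799 × 0.7110 = 9.8112 g.

9.811 g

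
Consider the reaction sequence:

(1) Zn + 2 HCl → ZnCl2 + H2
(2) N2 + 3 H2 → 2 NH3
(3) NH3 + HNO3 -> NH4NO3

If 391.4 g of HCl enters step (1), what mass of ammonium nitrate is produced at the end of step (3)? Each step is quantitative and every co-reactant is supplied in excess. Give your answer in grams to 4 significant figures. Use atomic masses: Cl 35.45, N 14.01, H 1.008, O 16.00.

M(HCl) = 1.008 + 35.45 = 36.458 g/mol.
M(NH4NO3) = 2(14.01) + 4(1.008) + 3(16.00) = 80.052 g/mol.
n(HCl) = 391.4 / 36.458 = 10.736 mol.
Reaction (1): HCl→H2 ratio 2:1 ⇒ n(H2) = 5.3678 mol.
Reaction (2): H2→NH3 ratio 3:2 ⇒ n(NH3) = 3.5785 mol.
Reaction (3): NH3→NH4NO3 ratio 1:1 ⇒ n(NH4NO3) = 3.5785 mol.
Mass of NH4NO3 = 3.5785 × 80.052 = 286.47 g.

286.5 g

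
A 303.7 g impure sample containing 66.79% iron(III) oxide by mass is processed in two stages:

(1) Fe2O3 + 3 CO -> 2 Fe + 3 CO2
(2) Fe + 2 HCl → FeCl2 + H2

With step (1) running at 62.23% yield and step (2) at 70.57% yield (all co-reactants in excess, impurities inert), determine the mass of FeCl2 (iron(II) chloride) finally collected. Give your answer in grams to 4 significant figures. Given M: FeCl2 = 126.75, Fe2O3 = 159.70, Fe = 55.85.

Pure Fe2O3 = 303.7 × 0.6679 = 202.84 g.
n(Fe2O3) = 202.84 / 159.70 = 1.2701 mol.
Step 1 (Fe2O3:Fe = 1:2): theoretical n(Fe) = 2.5403 mol; at 62.23% yield, n(Fe) = 1.5808 mol.
Step 2 (Fe:FeCl2 = 1:1): theoretical n(FeCl2) = 1.5808 mol, so theoretical mass = 1.5808 × 126.75 = 200.37 g.
At 70.57% yield, actual mass of FeCl2 = 200.37 × 0.7057 = 141.40 g.

141.4 g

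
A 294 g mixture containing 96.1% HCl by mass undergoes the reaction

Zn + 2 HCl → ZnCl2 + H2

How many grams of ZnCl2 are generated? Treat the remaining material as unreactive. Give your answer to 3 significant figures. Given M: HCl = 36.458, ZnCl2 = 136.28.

528 g

Mass of pure HCl = 294 g × 0.961 = 282.5 g.
n(HCl) = 282.5 g / 36.458 g/mol = 7.750 mol.
From the equation the HCl:ZnCl2 mole ratio is 2:1, so n(ZnCl2) = 7.750 × 1/2 = 3.875 mol.
Mass of ZnCl2 = 3.875 mol × 136.28 g/mol = 528.1 g.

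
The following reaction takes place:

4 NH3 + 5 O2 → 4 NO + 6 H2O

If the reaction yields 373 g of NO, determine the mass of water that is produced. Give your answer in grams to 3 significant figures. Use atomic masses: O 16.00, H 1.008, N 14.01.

336 g

M(NO) = 14.01 + 16.00 = 30.01 g/mol.
M(H2O) = 2(1.008) + 16.00 = 18.016 g/mol.
n(NO) = 373.0 g / 30.01 g/mol = 12.43 mol.
From the equation the NO:H2O mole ratio is 4:6, so n(H2O) = 12.43 × 6/4 = 18.64 mol.
Mass of H2O = 18.64 mol × 18.016 g/mol = 335.9 g.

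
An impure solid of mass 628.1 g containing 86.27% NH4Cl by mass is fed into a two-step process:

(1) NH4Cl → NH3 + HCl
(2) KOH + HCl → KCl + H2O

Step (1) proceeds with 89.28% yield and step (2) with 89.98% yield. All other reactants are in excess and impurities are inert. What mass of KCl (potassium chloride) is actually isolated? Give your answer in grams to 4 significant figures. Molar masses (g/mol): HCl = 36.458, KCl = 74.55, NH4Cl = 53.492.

Pure NH4Cl = 628.1 × 0.8627 = 541.86 g.
n(NH4Cl) = 541.86 / 53.492 = 10.130 mol.
Step 1 (NH4Cl:HCl = 1:1): theoretical n(HCl) = 10.130 mol; at 89.28% yield, n(HCl) = 9.0439 mol.
Step 2 (HCl:KCl = 1:1): theoretical n(KCl) = 9.0439 mol, so theoretical mass = 9.0439 × 74.55 = 674.22 g.
At 89.98% yield, actual mass of KCl = 674.22 × 0.8998 = 606.66 g.

606.7 g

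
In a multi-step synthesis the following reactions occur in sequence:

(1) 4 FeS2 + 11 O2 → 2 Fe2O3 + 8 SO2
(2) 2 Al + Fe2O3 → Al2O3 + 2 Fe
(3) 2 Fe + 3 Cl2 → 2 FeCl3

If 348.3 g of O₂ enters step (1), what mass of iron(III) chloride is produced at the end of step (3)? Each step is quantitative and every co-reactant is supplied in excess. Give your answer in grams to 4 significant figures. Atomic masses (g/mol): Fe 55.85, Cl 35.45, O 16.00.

M(O2) = 2(16.00) = 32.00 g/mol.
M(FeCl3) = 55.85 + 3(35.45) = 162.20 g/mol.
n(O2) = 348.3 / 32.00 = 10.884 mol.
Reaction (1): O2→Fe2O3 ratio 11:2 ⇒ n(Fe2O3) = 1.9790 mol.
Reaction (2): Fe2O3→Fe ratio 1:2 ⇒ n(Fe) = 3.9580 mol.
Reaction (3): Fe→FeCl3 ratio 2:2 ⇒ n(FeCl3) = 3.9580 mol.
Mass of FeCl3 = 3.9580 × 162.20 = 641.98 g.

642.0 g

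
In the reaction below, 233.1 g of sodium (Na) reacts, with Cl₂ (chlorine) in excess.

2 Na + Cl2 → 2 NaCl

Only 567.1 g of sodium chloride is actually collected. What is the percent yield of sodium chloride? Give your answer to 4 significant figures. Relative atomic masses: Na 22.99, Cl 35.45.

95.71 %

M(Na) = 22.99 g/mol.
M(NaCl) = 22.99 + 35.45 = 58.44 g/mol.
n(Na) = 233.10 g / 22.99 g/mol = 10.139 mol.
From the equation the Na:NaCl mole ratio is 2:2, so n(NaCl) = 10.139 × 2/2 = 10.139 mol.
Mass of NaCl = 10.139 mol × 58.44 g/mol = 592.53 g.
This is the theoretical yield. Percent yield = 567.1 g / 592.53 g × 100% = 95.708%.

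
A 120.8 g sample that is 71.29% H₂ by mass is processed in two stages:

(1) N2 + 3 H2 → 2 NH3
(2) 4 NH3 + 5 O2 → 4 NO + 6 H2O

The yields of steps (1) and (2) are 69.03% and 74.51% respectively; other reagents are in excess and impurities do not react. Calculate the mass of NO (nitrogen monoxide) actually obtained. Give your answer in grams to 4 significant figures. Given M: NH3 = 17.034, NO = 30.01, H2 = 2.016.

439.6 g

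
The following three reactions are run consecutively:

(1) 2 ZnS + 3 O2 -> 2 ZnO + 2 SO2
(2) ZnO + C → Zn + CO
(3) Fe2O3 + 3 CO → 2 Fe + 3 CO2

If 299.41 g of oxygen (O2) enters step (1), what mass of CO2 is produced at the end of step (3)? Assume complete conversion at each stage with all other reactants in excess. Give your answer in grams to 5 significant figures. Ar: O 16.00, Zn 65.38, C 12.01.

274.52 g

M(O2) = 2(16.00) = 32.00 g/mol.
M(CO2) = 12.01 + 2(16.00) = 44.01 g/mol.
n(O2) = 299.41 / 32.00 = 9.35656 mol.
Reaction (1): O2→ZnO ratio 3:2 ⇒ n(ZnO) = 6.23771 mol.
Reaction (2): ZnO→CO ratio 1:1 ⇒ n(CO) = 6.23771 mol.
Reaction (3): CO→CO2 ratio 3:3 ⇒ n(CO2) = 6.23771 mol.
Mass of CO2 = 6.23771 × 44.01 = 274.522 g.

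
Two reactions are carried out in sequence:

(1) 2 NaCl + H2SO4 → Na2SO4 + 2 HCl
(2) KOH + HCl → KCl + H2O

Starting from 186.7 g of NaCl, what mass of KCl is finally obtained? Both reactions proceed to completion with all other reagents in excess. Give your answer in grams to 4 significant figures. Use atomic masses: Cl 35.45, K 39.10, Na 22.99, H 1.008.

238.2 g

M(NaCl) = 22.99 + 35.45 = 58.44 g/mol.
M(KCl) = 39.10 + 35.45 = 74.55 g/mol.
n(NaCl) = 186.70 / 58.44 = 3.1947 mol.
Step 1 gives a 2:2 ratio of NaCl to HCl, so n(HCl) = 3.1947 mol.
In step 2 the HCl:KCl ratio is 1:1, so n(KCl) = 3.1947 mol.
Mass of KCl = 3.1947 × 74.55 = 238.17 g.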